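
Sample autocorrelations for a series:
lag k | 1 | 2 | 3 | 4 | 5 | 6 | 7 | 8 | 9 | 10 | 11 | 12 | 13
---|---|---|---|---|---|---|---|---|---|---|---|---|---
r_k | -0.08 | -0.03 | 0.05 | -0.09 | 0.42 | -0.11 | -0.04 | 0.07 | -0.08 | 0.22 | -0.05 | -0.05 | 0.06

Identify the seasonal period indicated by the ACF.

The largest autocorrelation is r_5 = 0.42, with a weaker echo at lag 10 (0.22); the remaining lags stay at or below 0.07.
The dominant spike at lag 5 indicates a seasonal period of 5.

5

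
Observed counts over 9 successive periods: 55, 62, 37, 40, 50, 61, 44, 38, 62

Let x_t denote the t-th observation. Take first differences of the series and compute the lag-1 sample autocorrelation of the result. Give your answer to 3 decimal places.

First differences Δx: 7, -25, 3, 10, 11, -17, -6, 24
Mean of differences = 0.8750
Numerator Σ(Δx_t−Δx̄)(Δx_{t+1}−Δx̄) = -318.7656
Denominator Σ(Δx_t−Δx̄)² = 1798.8750
r_1(Δx) = -318.7656 / 1798.8750 = -0.177

-0.177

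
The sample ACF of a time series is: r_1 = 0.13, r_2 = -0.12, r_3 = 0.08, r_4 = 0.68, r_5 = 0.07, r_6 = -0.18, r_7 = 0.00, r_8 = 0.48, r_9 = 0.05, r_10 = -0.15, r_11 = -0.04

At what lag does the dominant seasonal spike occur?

The largest autocorrelation is r_4 = 0.68, with a weaker echo at lag 8 (0.48); the remaining lags stay at or below 0.13.
The dominant spike at lag 4 indicates a seasonal period of 4.

4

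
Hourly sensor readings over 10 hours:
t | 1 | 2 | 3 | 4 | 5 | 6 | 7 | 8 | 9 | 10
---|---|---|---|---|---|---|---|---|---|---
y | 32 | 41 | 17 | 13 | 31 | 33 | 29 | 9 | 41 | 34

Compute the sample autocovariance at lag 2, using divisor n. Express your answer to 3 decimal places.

Mean ȳ = (32 + 41 + 17 + 13 + 31 + 33 + 29 + 9 + 41 + 34)/10 = 28.0000
Σ_{t=1}^{8}(y_t−ȳ)(y_{t+2}−ȳ) = -540.0000
γ_2 = -540.0000 / 10 = -54.000

-54.000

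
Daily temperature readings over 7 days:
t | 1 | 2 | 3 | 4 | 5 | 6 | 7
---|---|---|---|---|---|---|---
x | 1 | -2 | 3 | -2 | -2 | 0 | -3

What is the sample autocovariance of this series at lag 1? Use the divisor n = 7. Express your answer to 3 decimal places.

-1.808

Mean x̄ = (1 − 2 + 3 − 2 − 2 + 0 − 3)/7 = -0.7143
Deviations: 1.7143, -1.2857, 3.7143, -1.2857, -1.2857, 0.7143, -2.2857
Σ_{t=1}^{6}(x_t−x̄)(x_{t+1}−x̄) = -12.6531
γ_1 = -12.6531 / 7 = -1.808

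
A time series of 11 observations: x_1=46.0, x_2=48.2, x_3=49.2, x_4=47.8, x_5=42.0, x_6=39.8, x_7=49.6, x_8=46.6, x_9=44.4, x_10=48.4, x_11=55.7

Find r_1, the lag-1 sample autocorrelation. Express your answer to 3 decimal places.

0.145

Mean x̄ = (46.0 + 48.2 + 49.2 + 47.8 + 42.0 + 39.8 + 49.6 + 46.6 + 44.4 + 48.4 + 55.7)/11 = 47.0636
Numerator Σ_{t=1}^{10}(x_t−x̄)(x_{t+1}−x̄) = 25.4614
Denominator Σ(x_t−x̄)² = 176.0455
r_1 = 25.4614 / 176.0455 = 0.145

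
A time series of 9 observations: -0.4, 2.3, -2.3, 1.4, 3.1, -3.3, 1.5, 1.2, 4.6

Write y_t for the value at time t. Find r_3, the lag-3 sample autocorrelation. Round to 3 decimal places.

0.025

Mean ȳ = (-0.4 + 2.3 − 2.3 + 1.4 + 3.1 − 3.3 + 1.5 + 1.2 + 4.6)/9 = 0.9000
Σ(y_t−ȳ)(y_{t+3}−ȳ) = (-0.6500) + (3.0800) + (13.4400) + (0.3000) + (0.6600) + (-15.5400) = 1.2900
Denominator Σ(y_t−ȳ)² = 50.7600
r_3 = 1.2900 / 50.7600 = 0.025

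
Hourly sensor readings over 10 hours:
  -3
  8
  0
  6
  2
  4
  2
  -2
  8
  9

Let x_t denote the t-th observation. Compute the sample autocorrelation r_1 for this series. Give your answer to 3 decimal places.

-0.305

Mean x̄ = (-3 + 8 + 0 + 6 + 2 + 4 + 2 − 2 + 8 + 9)/10 = 3.4000
Numerator Σ_{t=1}^{9}(x_t−x̄)(x_{t+1}−x̄) = -50.7600
Denominator Σ(x_t−x̄)² = 166.4000
r_1 = -50.7600 / 166.4000 = -0.305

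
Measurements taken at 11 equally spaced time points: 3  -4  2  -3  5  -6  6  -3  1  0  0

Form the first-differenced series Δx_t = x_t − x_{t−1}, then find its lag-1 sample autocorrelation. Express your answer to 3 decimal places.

First differences Δx: -7, 6, -5, 8, -11, 12, -9, 4, -1, 0
Mean of differences = -0.3000
Numerator Σ(Δx_t−Δx̄)(Δx_{t+1}−Δx̄) = -478.8900
Denominator Σ(Δx_t−Δx̄)² = 536.1000
r_1(Δx) = -478.8900 / 536.1000 = -0.893

-0.893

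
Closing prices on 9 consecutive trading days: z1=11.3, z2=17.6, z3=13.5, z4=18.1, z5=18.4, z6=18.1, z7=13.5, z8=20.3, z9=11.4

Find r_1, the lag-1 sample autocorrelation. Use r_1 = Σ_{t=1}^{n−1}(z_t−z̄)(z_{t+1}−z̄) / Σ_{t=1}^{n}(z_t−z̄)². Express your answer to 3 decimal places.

Mean z̄ = (11.3 + 17.6 + 13.5 + 18.1 + 18.4 + 18.1 + 13.5 + 20.3 + 11.4)/9 = 15.8000
Numerator Σ_{t=1}^{8}(z_t−z̄)(z_{t+1}−z̄) = -41.0100
Denominator Σ(z_t−z̄)² = 91.0200
r_1 = -41.0100 / 91.0200 = -0.451

-0.451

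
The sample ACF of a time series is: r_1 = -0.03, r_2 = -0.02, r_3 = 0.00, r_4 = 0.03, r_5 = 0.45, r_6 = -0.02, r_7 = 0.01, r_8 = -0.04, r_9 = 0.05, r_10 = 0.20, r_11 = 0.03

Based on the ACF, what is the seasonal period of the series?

The largest autocorrelation is r_5 = 0.45, with a weaker echo at lag 10 (0.20); the remaining lags stay at or below 0.05.
The dominant spike at lag 5 indicates a seasonal period of 5.

5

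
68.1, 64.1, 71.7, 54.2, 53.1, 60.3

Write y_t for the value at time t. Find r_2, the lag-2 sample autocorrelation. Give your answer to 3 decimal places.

-0.108

Mean ȳ = (68.1 + 64.1 + 71.7 + 54.2 + 53.1 + 60.3)/6 = 61.9167
Deviations from mean: 6.1833, 2.1833, 9.7833, -7.7167, -8.8167, -1.6167
Σ(y_t−ȳ)(y_{t+2}−ȳ) = (60.4936) + (-16.8481) + (-86.2564) + (12.4753) = -30.1356
Denominator Σ(y_t−ȳ)² = 278.6083
r_2 = -30.1356 / 278.6083 = -0.108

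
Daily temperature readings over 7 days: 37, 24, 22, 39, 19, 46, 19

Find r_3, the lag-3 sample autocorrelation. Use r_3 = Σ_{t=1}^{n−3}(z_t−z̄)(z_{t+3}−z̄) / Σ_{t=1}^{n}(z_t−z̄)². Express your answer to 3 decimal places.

Mean z̄ = (37 + 24 + 22 + 39 + 19 + 46 + 19)/7 = 29.4286
Deviations from mean: 7.5714, -5.4286, -7.4286, 9.5714, -10.4286, 16.5714, -10.4286
Σ(z_t−z̄)(z_{t+3}−z̄) = (72.4694) + (56.6122) + (-123.1020) + (-99.8163) = -93.8367
Denominator Σ(z_t−z̄)² = 725.7143
r_3 = -93.8367 / 725.7143 = -0.129

-0.129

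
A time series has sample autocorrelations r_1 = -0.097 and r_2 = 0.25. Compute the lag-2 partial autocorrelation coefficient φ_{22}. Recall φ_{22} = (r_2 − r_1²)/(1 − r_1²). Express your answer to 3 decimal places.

0.243

φ_{22} = (r_2 − r_1²) / (1 − r_1²)
r_1² = (-0.097)² = 0.009409
Numerator = 0.25 − 0.0094 = 0.2406; denominator = 1 − 0.0094 = 0.9906
φ_{22} = 0.2406 / 0.9906 = 0.243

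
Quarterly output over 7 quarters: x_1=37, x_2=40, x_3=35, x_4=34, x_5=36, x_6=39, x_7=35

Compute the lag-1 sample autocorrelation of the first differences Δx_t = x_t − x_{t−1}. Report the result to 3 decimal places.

First differences Δx: 3, -5, -1, 2, 3, -4
Mean of differences = -0.3333
Numerator Σ(Δx_t−Δx̄)(Δx_{t+1}−Δx̄) = -18.4444
Denominator Σ(Δx_t−Δx̄)² = 63.3333
r_1(Δx) = -18.4444 / 63.3333 = -0.291

-0.291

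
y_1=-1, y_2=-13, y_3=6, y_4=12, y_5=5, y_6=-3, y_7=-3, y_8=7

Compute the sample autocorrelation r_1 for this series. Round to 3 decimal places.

Mean ȳ = (-1 − 13 + 6 + 12 + 5 − 3 − 3 + 7)/8 = 1.2500
Σ(y_t−ȳ)(y_{t+1}−ȳ) = (32.0625) + (-67.6875) + (51.0625) + (40.3125) + (-15.9375) + (18.0625) + (-24.4375) = 33.4375
Denominator Σ(y_t−ȳ)² = 429.5000
r_1 = 33.4375 / 429.5000 = 0.078

0.078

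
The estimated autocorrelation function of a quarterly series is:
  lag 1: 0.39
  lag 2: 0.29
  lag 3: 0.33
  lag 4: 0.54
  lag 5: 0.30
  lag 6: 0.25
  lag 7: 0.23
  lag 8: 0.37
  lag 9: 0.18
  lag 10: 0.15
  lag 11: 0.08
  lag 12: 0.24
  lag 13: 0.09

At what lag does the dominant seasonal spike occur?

The largest autocorrelation is r_4 = 0.54; the remaining lags stay at or below 0.39. The elevated value at lag 1 (0.39), dropping to 0.29 at lag 2, reflects decaying short-term dependence rather than seasonality.
The dominant spike at lag 4 indicates a seasonal period of 4.

4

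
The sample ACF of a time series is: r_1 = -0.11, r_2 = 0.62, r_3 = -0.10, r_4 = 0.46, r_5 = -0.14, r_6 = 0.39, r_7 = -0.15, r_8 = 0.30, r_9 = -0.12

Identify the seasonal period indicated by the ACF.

2

The largest autocorrelation is r_2 = 0.62, with weaker echoes at lags 4 (0.46), 6 (0.39) and 8 (0.30); the remaining lags stay at or below -0.10.
The dominant spike at lag 2 indicates a seasonal period of 2.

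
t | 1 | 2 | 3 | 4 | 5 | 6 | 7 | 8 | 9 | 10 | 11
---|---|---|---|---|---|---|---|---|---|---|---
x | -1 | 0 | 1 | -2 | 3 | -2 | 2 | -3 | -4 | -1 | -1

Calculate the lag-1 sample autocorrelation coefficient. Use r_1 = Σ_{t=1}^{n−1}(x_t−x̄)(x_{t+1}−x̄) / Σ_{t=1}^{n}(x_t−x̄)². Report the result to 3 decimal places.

Mean x̄ = (-1 + 0 + 1 − 2 + 3 − 2 + 2 − 3 − 4 − 1 − 1)/11 = -0.7273
Numerator Σ_{t=1}^{10}(x_t−x̄)(x_{t+1}−x̄) = -11.8926
Denominator Σ(x_t−x̄)² = 44.1818
r_1 = -11.8926 / 44.1818 = -0.269

-0.269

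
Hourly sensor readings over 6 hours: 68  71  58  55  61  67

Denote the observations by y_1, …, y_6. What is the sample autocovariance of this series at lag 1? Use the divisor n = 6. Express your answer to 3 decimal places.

Mean ȳ = (68 + 71 + 58 + 55 + 61 + 67)/6 = 63.3333
Σ_{t=1}^{5}(y_t−ȳ)(y_{t+1}−ȳ) = 50.2222
γ_1 = 50.2222 / 6 = 8.370

8.370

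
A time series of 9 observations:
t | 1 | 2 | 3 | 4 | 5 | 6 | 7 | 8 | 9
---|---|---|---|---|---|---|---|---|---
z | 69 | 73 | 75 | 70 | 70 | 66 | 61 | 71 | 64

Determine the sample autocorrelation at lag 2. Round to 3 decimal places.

0.207

Mean z̄ = (69 + 73 + 75 + 70 + 70 + 66 + 61 + 71 + 64)/9 = 68.7778
Numerator Σ_{t=1}^{7}(z_t−z̄)(z_{t+2}−z̄) = 32.2346
Denominator Σ(z_t−z̄)² = 155.5556
r_2 = 32.2346 / 155.5556 = 0.207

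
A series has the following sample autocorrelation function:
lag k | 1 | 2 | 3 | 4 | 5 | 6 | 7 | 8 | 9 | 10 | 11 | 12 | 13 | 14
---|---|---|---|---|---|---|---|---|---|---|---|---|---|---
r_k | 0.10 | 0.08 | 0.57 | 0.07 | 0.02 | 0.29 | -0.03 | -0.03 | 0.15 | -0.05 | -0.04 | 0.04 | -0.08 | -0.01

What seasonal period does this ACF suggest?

The largest autocorrelation is r_3 = 0.57, with weaker echoes at lags 6 (0.29) and 9 (0.15); the remaining lags stay at or below 0.10.
The dominant spike at lag 3 indicates a seasonal period of 3.

3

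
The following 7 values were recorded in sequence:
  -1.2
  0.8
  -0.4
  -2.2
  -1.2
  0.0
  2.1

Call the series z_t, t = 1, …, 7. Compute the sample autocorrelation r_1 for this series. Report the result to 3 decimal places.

0.102

Mean z̄ = (-1.2 + 0.8 − 0.4 − 2.2 − 1.2 + 0.0 + 2.1)/7 = -0.3000
Deviations from mean: -0.9000, 1.1000, -0.1000, -1.9000, -0.9000, 0.3000, 2.4000
Σ(z_t−z̄)(z_{t+1}−z̄) = (-0.9900) + (-0.1100) + (0.1900) + (1.7100) + (-0.2700) + (0.7200) = 1.2500
Denominator Σ(z_t−z̄)² = 12.3000
r_1 = 1.2500 / 12.3000 = 0.102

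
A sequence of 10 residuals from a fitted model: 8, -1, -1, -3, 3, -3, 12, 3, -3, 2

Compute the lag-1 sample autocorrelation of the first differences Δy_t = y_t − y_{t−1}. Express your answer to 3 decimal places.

First differences Δy: -9, 0, -2, 6, -6, 15, -9, -6, 5
Mean of differences = -0.6667
Numerator Σ(Δy_t−Δȳ)(Δy_{t+1}−Δȳ) = -250.7778
Denominator Σ(Δy_t−Δȳ)² = 520.0000
r_1(Δy) = -250.7778 / 520.0000 = -0.482

-0.482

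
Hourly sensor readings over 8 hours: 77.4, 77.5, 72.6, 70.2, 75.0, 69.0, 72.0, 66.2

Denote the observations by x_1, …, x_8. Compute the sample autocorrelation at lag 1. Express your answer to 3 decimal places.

Mean x̄ = (77.4 + 77.5 + 72.6 + 70.2 + 75.0 + 69.0 + 72.0 + 66.2)/8 = 72.4875
Deviations from mean: 4.9125, 5.0125, 0.1125, -2.2875, 2.5125, -3.4875, -0.4875, -6.2875
Σ(x_t−x̄)(x_{t+1}−x̄) = (24.6239) + (0.5639) + (-0.2573) + (-5.7473) + (-8.7623) + (1.7002) + (3.0652) = 15.1861
Denominator Σ(x_t−x̄)² = 112.7488
r_1 = 15.1861 / 112.7488 = 0.135

0.135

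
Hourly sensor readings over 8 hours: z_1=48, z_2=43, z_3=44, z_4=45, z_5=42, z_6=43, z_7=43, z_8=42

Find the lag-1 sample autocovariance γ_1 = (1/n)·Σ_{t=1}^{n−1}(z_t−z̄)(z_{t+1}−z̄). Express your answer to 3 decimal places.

-0.258

Mean z̄ = (48 + 43 + 44 + 45 + 42 + 43 + 43 + 42)/8 = 43.7500
Σ_{t=1}^{7}(z_t−z̄)(z_{t+1}−z̄) = -2.0625
γ_1 = -2.0625 / 8 = -0.258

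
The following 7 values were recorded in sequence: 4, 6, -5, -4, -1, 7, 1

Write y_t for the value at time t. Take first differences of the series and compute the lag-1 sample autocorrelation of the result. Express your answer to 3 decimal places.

-0.230

First differences Δy: 2, -11, 1, 3, 8, -6
Mean of differences = -0.5000
Numerator Σ(Δy_t−Δȳ)(Δy_{t+1}−Δȳ) = -53.7500
Denominator Σ(Δy_t−Δȳ)² = 233.5000
r_1(Δy) = -53.7500 / 233.5000 = -0.230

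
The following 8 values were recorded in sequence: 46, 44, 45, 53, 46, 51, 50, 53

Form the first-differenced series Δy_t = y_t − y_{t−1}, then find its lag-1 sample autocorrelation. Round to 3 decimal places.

First differences Δy: -2, 1, 8, -7, 5, -1, 3
Mean of differences = 1.0000
Numerator Σ(Δy_t−Δȳ)(Δy_{t+1}−Δȳ) = -100.0000
Denominator Σ(Δy_t−Δȳ)² = 146.0000
r_1(Δy) = -100.0000 / 146.0000 = -0.685

-0.685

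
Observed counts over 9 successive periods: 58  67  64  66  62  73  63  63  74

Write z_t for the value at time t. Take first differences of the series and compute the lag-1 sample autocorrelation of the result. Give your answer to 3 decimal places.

-0.455

First differences Δz: 9, -3, 2, -4, 11, -10, 0, 11
Mean of differences = 2.0000
Numerator Σ(Δz_t−Δz̄)(Δz_{t+1}−Δz̄) = -191.0000
Denominator Σ(Δz_t−Δz̄)² = 420.0000
r_1(Δz) = -191.0000 / 420.0000 = -0.455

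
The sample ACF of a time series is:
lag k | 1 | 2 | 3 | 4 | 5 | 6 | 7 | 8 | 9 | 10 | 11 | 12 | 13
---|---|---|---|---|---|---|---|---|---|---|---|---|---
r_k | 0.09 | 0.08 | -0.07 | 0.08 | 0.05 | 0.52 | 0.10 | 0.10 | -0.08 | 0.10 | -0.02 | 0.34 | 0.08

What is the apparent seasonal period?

6

The largest autocorrelation is r_6 = 0.52, with a weaker echo at lag 12 (0.34); the remaining lags stay at or below 0.10.
The dominant spike at lag 6 indicates a seasonal period of 6.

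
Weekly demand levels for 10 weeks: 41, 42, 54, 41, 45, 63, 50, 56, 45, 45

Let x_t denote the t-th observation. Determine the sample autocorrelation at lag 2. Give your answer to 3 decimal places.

Mean x̄ = (41 + 42 + 54 + 41 + 45 + 63 + 50 + 56 + 45 + 45)/10 = 48.2000
Numerator Σ_{t=1}^{8}(x_t−x̄)(x_{t+2}−x̄) = -43.2800
Denominator Σ(x_t−x̄)² = 489.6000
r_2 = -43.2800 / 489.6000 = -0.088

-0.088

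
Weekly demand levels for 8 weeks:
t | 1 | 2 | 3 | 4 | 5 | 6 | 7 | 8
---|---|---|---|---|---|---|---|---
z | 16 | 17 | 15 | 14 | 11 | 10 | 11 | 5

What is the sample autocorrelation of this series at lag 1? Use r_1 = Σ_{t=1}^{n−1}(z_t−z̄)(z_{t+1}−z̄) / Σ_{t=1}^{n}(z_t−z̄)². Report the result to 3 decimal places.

Mean z̄ = (16 + 17 + 15 + 14 + 11 + 10 + 11 + 5)/8 = 12.3750
Σ(z_t−z̄)(z_{t+1}−z̄) = (16.7656) + (12.1406) + (4.2656) + (-2.2344) + (3.2656) + (3.2656) + (10.1406) = 47.6094
Denominator Σ(z_t−z̄)² = 107.8750
r_1 = 47.6094 / 107.8750 = 0.441

0.441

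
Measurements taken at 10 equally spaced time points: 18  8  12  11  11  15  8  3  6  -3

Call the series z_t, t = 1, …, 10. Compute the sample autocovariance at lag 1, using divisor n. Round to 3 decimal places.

6.419

Mean z̄ = (18 + 8 + 12 + 11 + 11 + 15 + 8 + 3 + 6 − 3)/10 = 8.9000
Σ_{t=1}^{9}(z_t−z̄)(z_{t+1}−z̄) = 64.1900
γ_1 = 64.1900 / 10 = 6.419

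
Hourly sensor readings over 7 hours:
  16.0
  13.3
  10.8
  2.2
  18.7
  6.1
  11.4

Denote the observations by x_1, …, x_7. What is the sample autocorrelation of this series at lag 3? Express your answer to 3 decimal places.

Mean x̄ = (16.0 + 13.3 + 10.8 + 2.2 + 18.7 + 6.1 + 11.4)/7 = 11.2143
Deviations from mean: 4.7857, 2.0857, -0.4143, -9.0143, 7.4857, -5.1143, 0.1857
Numerator Σ_{t=1}^{4}(x_t−x̄)(x_{t+3}−x̄) = -27.0820
Denominator Σ(x_t−x̄)² = 190.9086
r_3 = -27.0820 / 190.9086 = -0.142

-0.142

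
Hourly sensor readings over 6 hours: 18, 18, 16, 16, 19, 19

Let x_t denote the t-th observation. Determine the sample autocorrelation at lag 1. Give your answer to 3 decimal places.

0.202

Mean x̄ = (18 + 18 + 16 + 16 + 19 + 19)/6 = 17.6667
Σ(x_t−x̄)(x_{t+1}−x̄) = (0.1111) + (-0.5556) + (2.7778) + (-2.2222) + (1.7778) = 1.8889
Denominator Σ(x_t−x̄)² = 9.3333
r_1 = 1.8889 / 9.3333 = 0.202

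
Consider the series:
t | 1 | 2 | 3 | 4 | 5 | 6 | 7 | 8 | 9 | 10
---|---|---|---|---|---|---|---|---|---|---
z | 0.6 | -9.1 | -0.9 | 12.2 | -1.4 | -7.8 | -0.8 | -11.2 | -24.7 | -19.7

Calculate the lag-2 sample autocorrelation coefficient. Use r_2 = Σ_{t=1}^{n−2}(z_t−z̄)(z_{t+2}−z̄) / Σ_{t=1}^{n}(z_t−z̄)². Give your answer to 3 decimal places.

Mean z̄ = (0.6 − 9.1 − 0.9 + 12.2 − 1.4 − 7.8 − 0.8 − 11.2 − 24.7 − 19.7)/10 = -6.2800
Numerator Σ_{t=1}^{8}(z_t−z̄)(z_{t+2}−z̄) = -17.6288
Denominator Σ(z_t−z̄)² = 1025.4960
r_2 = -17.6288 / 1025.4960 = -0.017

-0.017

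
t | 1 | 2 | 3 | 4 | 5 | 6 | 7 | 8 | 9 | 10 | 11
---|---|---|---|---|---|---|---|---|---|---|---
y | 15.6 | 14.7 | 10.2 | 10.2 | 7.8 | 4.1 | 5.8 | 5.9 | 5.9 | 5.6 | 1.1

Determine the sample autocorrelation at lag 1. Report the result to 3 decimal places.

Mean ȳ = (15.6 + 14.7 + 10.2 + 10.2 + 7.8 + 4.1 + 5.8 + 5.9 + 5.9 + 5.6 + 1.1)/11 = 7.9000
Numerator Σ_{t=1}^{10}(y_t−ȳ)(y_{t+1}−ȳ) = 109.8600
Denominator Σ(y_t−ȳ)² = 194.5000
r_1 = 109.8600 / 194.5000 = 0.565

0.565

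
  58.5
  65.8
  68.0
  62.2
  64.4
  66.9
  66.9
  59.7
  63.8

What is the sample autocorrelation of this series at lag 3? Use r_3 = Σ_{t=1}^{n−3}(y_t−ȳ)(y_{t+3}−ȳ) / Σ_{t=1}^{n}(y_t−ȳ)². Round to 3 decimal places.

0.166

Mean ȳ = (58.5 + 65.8 + 68.0 + 62.2 + 64.4 + 66.9 + 66.9 + 59.7 + 63.8)/9 = 64.0222
Σ(y_t−ȳ)(y_{t+3}−ȳ) = (10.0627) + (0.6716) + (11.4472) + (-5.2440) + (-1.6328) + (-0.6395) = 14.6652
Denominator Σ(y_t−ȳ)² = 88.2356
r_3 = 14.6652 / 88.2356 = 0.166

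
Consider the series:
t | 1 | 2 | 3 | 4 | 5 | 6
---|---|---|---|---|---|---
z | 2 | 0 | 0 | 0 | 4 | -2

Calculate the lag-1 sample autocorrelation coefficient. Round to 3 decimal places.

Mean z̄ = (2 + 0 + 0 + 0 + 4 − 2)/6 = 0.6667
Deviations from mean: 1.3333, -0.6667, -0.6667, -0.6667, 3.3333, -2.6667
Σ(z_t−z̄)(z_{t+1}−z̄) = (-0.8889) + (0.4444) + (0.4444) + (-2.2222) + (-8.8889) = -11.1111
Denominator Σ(z_t−z̄)² = 21.3333
r_1 = -11.1111 / 21.3333 = -0.521

-0.521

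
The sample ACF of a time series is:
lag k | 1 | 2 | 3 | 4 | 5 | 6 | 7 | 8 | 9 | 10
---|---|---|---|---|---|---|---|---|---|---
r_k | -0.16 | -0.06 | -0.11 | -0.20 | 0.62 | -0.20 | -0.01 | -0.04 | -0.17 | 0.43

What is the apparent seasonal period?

5

The largest autocorrelation is r_5 = 0.62, with a weaker echo at lag 10 (0.43); the remaining lags stay at or below -0.01.
The dominant spike at lag 5 indicates a seasonal period of 5.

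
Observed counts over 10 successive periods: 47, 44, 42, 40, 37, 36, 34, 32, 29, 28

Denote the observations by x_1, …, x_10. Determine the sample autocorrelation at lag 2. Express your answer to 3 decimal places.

Mean x̄ = (47 + 44 + 42 + 40 + 37 + 36 + 34 + 32 + 29 + 28)/10 = 36.9000
Numerator Σ_{t=1}^{8}(x_t−x̄)(x_{t+2}−x̄) = 141.8800
Denominator Σ(x_t−x̄)² = 362.9000
r_2 = 141.8800 / 362.9000 = 0.391

0.391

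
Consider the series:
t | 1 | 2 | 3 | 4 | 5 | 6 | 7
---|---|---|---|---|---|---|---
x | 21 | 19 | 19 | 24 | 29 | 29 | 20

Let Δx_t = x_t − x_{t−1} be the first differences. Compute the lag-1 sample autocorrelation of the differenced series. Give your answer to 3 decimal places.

First differences Δx: -2, 0, 5, 5, 0, -9
Mean of differences = -0.1667
Numerator Σ(Δx_t−Δx̄)(Δx_{t+1}−Δx̄) = 26.6389
Denominator Σ(Δx_t−Δx̄)² = 134.8333
r_1(Δx) = 26.6389 / 134.8333 = 0.198

0.198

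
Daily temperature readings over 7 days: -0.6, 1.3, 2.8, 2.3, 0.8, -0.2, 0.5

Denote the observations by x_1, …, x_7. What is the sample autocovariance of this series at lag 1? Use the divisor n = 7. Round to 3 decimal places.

Mean x̄ = (-0.6 + 1.3 + 2.8 + 2.3 + 0.8 − 0.2 + 0.5)/7 = 0.9857
Σ_{t=1}^{6}(x_t−x̄)(x_{t+1}−x̄) = 3.0084
γ_1 = 3.0084 / 7 = 0.430

0.430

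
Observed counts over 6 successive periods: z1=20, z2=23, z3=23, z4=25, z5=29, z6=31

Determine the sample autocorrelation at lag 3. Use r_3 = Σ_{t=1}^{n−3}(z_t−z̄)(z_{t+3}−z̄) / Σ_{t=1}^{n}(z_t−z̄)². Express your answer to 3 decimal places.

Mean z̄ = (20 + 23 + 23 + 25 + 29 + 31)/6 = 25.1667
Deviations from mean: -5.1667, -2.1667, -2.1667, -0.1667, 3.8333, 5.8333
Numerator Σ_{t=1}^{3}(z_t−z̄)(z_{t+3}−z̄) = -20.0833
Denominator Σ(z_t−z̄)² = 84.8333
r_3 = -20.0833 / 84.8333 = -0.237

-0.237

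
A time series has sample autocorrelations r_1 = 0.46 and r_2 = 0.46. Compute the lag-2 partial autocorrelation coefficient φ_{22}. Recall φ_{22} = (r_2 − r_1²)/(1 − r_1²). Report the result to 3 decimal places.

0.315

φ_{22} = (r_2 − r_1²) / (1 − r_1²)
r_1² = (0.46)² = 0.2116
Numerator = 0.46 − 0.2116 = 0.2484; denominator = 1 − 0.2116 = 0.7884
φ_{22} = 0.2484 / 0.7884 = 0.315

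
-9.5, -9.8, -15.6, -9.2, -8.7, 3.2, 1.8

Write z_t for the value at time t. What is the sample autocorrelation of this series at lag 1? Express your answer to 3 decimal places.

0.458

Mean z̄ = (-9.5 − 9.8 − 15.6 − 9.2 − 8.7 + 3.2 + 1.8)/7 = -6.8286
Deviations from mean: -2.6714, -2.9714, -8.7714, -2.3714, -1.8714, 10.0286, 8.6286
Numerator Σ_{t=1}^{6}(z_t−z̄)(z_{t+1}−z̄) = 127.0049
Denominator Σ(z_t−z̄)² = 277.0543
r_1 = 127.0049 / 277.0543 = 0.458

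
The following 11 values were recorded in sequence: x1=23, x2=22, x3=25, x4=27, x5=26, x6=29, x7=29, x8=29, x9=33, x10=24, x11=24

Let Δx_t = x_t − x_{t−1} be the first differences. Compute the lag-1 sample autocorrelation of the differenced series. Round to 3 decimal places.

First differences Δx: -1, 3, 2, -1, 3, 0, 0, 4, -9, 0
Mean of differences = 0.1000
Numerator Σ(Δx_t−Δx̄)(Δx_{t+1}−Δx̄) = -38.2100
Denominator Σ(Δx_t−Δx̄)² = 120.9000
r_1(Δx) = -38.2100 / 120.9000 = -0.316

-0.316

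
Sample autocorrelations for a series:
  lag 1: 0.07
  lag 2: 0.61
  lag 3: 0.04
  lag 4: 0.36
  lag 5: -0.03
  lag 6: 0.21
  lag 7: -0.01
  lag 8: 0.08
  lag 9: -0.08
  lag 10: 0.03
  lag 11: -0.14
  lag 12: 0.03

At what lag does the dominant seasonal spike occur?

2

The largest autocorrelation is r_2 = 0.61, with weaker echoes at lags 4 (0.36) and 6 (0.21); the remaining lags stay at or below 0.08.
The dominant spike at lag 2 indicates a seasonal period of 2.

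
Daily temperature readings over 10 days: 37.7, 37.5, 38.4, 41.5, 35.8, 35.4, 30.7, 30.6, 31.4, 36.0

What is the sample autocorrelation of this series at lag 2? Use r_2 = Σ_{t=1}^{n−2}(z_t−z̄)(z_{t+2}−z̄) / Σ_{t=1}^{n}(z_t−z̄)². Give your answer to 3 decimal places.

Mean z̄ = (37.7 + 37.5 + 38.4 + 41.5 + 35.8 + 35.4 + 30.7 + 30.6 + 31.4 + 36.0)/10 = 35.5000
Numerator Σ_{t=1}^{8}(z_t−z̄)(z_{t+2}−z̄) = 34.9300
Denominator Σ(z_t−z̄)² = 117.4600
r_2 = 34.9300 / 117.4600 = 0.297

0.297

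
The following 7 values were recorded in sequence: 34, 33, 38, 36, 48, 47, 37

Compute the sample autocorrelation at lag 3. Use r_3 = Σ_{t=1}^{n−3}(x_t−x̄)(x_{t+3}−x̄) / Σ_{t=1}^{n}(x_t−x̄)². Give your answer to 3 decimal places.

Mean x̄ = (34 + 33 + 38 + 36 + 48 + 47 + 37)/7 = 39.0000
Σ(x_t−x̄)(x_{t+3}−x̄) = (15.0000) + (-54.0000) + (-8.0000) + (6.0000) = -41.0000
Denominator Σ(x_t−x̄)² = 220.0000
r_3 = -41.0000 / 220.0000 = -0.186

-0.186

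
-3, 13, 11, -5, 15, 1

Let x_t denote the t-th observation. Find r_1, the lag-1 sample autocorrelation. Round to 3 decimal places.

Mean x̄ = (-3 + 13 + 11 − 5 + 15 + 1)/6 = 5.3333
Σ(x_t−x̄)(x_{t+1}−x̄) = (-63.8889) + (43.4444) + (-58.5556) + (-99.8889) + (-41.8889) = -220.7778
Denominator Σ(x_t−x̄)² = 379.3333
r_1 = -220.7778 / 379.3333 = -0.582

-0.582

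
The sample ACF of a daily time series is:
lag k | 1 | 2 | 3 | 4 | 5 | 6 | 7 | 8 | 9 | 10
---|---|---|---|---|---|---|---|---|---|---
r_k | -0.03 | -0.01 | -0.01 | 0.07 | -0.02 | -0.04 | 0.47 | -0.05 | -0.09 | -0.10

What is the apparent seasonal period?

The largest autocorrelation is r_7 = 0.47; the remaining lags stay at or below 0.07.
The dominant spike at lag 7 indicates a seasonal period of 7.

7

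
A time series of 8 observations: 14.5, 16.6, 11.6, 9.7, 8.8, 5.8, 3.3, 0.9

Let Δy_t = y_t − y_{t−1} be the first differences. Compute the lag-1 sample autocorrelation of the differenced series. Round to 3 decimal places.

First differences Δy: 2.1, -5.0, -1.9, -0.9, -3.0, -2.5, -2.4
Mean of differences = -1.9429
Numerator Σ(Δy_t−Δȳ)(Δy_{t+1}−Δȳ) = -12.7047
Denominator Σ(Δy_t−Δȳ)² = 28.4171
r_1(Δy) = -12.7047 / 28.4171 = -0.447

-0.447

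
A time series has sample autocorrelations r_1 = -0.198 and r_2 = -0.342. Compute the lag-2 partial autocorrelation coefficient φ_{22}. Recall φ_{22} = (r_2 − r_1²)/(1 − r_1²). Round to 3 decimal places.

-0.397

φ_{22} = (r_2 − r_1²) / (1 − r_1²)
r_1² = (-0.198)² = 0.039204
Numerator = -0.342 − 0.0392 = -0.3812; denominator = 1 − 0.0392 = 0.9608
φ_{22} = -0.3812 / 0.9608 = -0.397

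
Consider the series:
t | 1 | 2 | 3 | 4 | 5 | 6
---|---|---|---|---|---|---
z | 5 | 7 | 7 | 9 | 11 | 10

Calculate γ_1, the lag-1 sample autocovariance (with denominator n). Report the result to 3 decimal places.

1.940

Mean z̄ = (5 + 7 + 7 + 9 + 11 + 10)/6 = 8.1667
Deviations: -3.1667, -1.1667, -1.1667, 0.8333, 2.8333, 1.8333
Σ_{t=1}^{5}(z_t−z̄)(z_{t+1}−z̄) = 11.6389
γ_1 = 11.6389 / 6 = 1.940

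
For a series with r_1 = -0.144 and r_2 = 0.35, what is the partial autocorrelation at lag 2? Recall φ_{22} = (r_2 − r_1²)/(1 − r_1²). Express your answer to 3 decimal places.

φ_{22} = (r_2 − r_1²) / (1 − r_1²)
r_1² = (-0.144)² = 0.020736
Numerator = 0.35 − 0.0207 = 0.3293; denominator = 1 − 0.0207 = 0.9793
φ_{22} = 0.3293 / 0.9793 = 0.336

0.336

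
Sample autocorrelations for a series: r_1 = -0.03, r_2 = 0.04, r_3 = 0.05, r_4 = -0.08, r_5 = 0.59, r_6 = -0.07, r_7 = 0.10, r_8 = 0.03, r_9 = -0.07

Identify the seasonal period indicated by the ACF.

The largest autocorrelation is r_5 = 0.59; the remaining lags stay at or below 0.10.
The dominant spike at lag 5 indicates a seasonal period of 5.

5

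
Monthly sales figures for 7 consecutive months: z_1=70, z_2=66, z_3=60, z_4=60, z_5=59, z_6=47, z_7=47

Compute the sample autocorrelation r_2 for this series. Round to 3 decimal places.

Mean z̄ = (70 + 66 + 60 + 60 + 59 + 47 + 47)/7 = 58.4286
Deviations from mean: 11.5714, 7.5714, 1.5714, 1.5714, 0.5714, -11.4286, -11.4286
Σ(z_t−z̄)(z_{t+2}−z̄) = (18.1837) + (11.8980) + (0.8980) + (-17.9592) + (-6.5306) = 6.4898
Denominator Σ(z_t−z̄)² = 457.7143
r_2 = 6.4898 / 457.7143 = 0.014

0.014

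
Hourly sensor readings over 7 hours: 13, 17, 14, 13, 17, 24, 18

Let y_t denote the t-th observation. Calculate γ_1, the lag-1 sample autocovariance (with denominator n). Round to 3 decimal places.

2.688

Mean ȳ = (13 + 17 + 14 + 13 + 17 + 24 + 18)/7 = 16.5714
Deviations: -3.5714, 0.4286, -2.5714, -3.5714, 0.4286, 7.4286, 1.4286
Σ_{t=1}^{6}(y_t−ȳ)(y_{t+1}−ȳ) = 18.8163
γ_1 = 18.8163 / 7 = 2.688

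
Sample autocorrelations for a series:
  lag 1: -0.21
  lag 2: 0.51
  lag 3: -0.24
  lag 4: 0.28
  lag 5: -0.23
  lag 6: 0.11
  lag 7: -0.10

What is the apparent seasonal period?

2

The largest autocorrelation is r_2 = 0.51, with a weaker echo at lag 4 (0.28); the remaining lags stay at or below 0.11.
The dominant spike at lag 2 indicates a seasonal period of 2.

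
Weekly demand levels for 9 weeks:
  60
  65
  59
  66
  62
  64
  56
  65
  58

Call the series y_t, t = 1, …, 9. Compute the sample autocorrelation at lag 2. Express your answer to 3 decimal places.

Mean ȳ = (60 + 65 + 59 + 66 + 62 + 64 + 56 + 65 + 58)/9 = 61.6667
Σ(y_t−ȳ)(y_{t+2}−ȳ) = (4.4444) + (14.4444) + (-0.8889) + (10.1111) + (-1.8889) + (7.7778) + (20.7778) = 54.7778
Denominator Σ(y_t−ȳ)² = 102.0000
r_2 = 54.7778 / 102.0000 = 0.537

0.537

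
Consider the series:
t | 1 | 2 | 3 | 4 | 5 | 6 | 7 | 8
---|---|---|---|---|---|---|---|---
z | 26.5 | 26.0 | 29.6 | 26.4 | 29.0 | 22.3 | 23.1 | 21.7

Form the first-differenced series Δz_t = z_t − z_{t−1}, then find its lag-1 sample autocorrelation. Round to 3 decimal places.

First differences Δz: -0.5, 3.6, -3.2, 2.6, -6.7, 0.8, -1.4
Mean of differences = -0.6857
Numerator Σ(Δz_t−Δz̄)(Δz_{t+1}−Δz̄) = -47.9988
Denominator Σ(Δz_t−Δz̄)² = 74.4086
r_1(Δz) = -47.9988 / 74.4086 = -0.645

-0.645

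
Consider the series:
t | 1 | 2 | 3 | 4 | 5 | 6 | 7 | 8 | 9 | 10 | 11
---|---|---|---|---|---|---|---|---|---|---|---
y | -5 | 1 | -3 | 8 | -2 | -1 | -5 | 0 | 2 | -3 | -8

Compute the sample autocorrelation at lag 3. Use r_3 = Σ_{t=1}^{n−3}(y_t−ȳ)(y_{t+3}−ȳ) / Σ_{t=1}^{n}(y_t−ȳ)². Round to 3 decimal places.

-0.396

Mean ȳ = (-5 + 1 − 3 + 8 − 2 − 1 − 5 + 0 + 2 − 3 − 8)/11 = -1.4545
Numerator Σ_{t=1}^{8}(y_t−ȳ)(y_{t+3}−ȳ) = -72.3471
Denominator Σ(y_t−ȳ)² = 182.7273
r_3 = -72.3471 / 182.7273 = -0.396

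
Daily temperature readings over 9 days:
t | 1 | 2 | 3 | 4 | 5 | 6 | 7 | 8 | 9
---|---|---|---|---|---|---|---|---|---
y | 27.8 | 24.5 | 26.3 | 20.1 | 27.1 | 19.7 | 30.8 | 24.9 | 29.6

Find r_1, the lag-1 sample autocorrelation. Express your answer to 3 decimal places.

Mean ȳ = (27.8 + 24.5 + 26.3 + 20.1 + 27.1 + 19.7 + 30.8 + 24.9 + 29.6)/9 = 25.6444
Numerator Σ_{t=1}^{8}(y_t−ȳ)(y_{t+1}−ȳ) = -61.0042
Denominator Σ(y_t−ȳ)² = 117.3622
r_1 = -61.0042 / 117.3622 = -0.520

-0.520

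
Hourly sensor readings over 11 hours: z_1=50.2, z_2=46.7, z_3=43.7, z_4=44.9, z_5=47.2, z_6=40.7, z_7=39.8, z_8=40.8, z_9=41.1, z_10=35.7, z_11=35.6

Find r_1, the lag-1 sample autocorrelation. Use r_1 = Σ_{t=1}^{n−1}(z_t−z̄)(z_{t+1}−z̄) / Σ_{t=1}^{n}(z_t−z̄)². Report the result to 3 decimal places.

0.516

Mean z̄ = (50.2 + 46.7 + 43.7 + 44.9 + 47.2 + 40.7 + 39.8 + 40.8 + 41.1 + 35.7 + 35.6)/11 = 42.4000
Numerator Σ_{t=1}^{10}(z_t−z̄)(z_{t+1}−z̄) = 111.1500
Denominator Σ(z_t−z̄)² = 215.3400
r_1 = 111.1500 / 215.3400 = 0.516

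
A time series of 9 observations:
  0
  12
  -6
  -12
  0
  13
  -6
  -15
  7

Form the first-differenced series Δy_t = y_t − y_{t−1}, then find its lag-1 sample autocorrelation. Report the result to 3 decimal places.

-0.158

First differences Δy: 12, -18, -6, 12, 13, -19, -9, 22
Mean of differences = 0.8750
Numerator Σ(Δy_t−Δȳ)(Δy_{t+1}−Δȳ) = -275.1406
Denominator Σ(Δy_t−Δȳ)² = 1736.8750
r_1(Δy) = -275.1406 / 1736.8750 = -0.158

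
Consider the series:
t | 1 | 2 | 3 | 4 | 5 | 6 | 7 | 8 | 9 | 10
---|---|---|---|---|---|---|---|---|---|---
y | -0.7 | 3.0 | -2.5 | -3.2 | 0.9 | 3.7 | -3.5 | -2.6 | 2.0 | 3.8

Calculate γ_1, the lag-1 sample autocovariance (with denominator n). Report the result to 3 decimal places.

Mean ȳ = (-0.7 + 3.0 − 2.5 − 3.2 + 0.9 + 3.7 − 3.5 − 2.6 + 2.0 + 3.8)/10 = 0.0900
Σ_{t=1}^{9}(y_t−ȳ)(y_{t+1}−ȳ) = -2.4101
γ_1 = -2.4101 / 10 = -0.241

-0.241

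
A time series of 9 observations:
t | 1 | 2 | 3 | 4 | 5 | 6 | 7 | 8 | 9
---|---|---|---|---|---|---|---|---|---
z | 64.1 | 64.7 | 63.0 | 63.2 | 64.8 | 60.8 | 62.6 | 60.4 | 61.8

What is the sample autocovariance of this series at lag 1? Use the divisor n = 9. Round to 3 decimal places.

0.335

Mean z̄ = (64.1 + 64.7 + 63.0 + 63.2 + 64.8 + 60.8 + 62.6 + 60.4 + 61.8)/9 = 62.8222
Σ_{t=1}^{8}(z_t−z̄)(z_{t+1}−z̄) = 3.0117
γ_1 = 3.0117 / 9 = 0.335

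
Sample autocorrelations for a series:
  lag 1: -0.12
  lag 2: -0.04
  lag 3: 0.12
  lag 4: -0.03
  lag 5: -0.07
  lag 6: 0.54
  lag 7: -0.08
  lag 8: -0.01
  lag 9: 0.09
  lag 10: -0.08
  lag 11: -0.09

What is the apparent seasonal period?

6

The largest autocorrelation is r_6 = 0.54; the remaining lags stay at or below 0.12.
The dominant spike at lag 6 indicates a seasonal period of 6.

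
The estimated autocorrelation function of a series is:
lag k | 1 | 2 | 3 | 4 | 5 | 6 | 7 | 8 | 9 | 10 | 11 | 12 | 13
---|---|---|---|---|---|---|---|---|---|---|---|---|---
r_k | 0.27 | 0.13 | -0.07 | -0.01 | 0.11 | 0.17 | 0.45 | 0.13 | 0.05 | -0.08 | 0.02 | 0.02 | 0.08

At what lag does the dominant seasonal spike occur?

The largest autocorrelation is r_7 = 0.45; the remaining lags stay at or below 0.27. The elevated value at lag 1 (0.27), dropping to 0.13 at lag 2, reflects decaying short-term dependence rather than seasonality.
The dominant spike at lag 7 indicates a seasonal period of 7.

7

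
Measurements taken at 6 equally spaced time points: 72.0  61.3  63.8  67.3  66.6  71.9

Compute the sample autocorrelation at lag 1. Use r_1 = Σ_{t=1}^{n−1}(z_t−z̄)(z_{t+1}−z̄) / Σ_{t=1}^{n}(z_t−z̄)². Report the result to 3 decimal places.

Mean z̄ = (72.0 + 61.3 + 63.8 + 67.3 + 66.6 + 71.9)/6 = 67.1500
Deviations from mean: 4.8500, -5.8500, -3.3500, 0.1500, -0.5500, 4.7500
Numerator Σ_{t=1}^{5}(z_t−z̄)(z_{t+1}−z̄) = -11.9725
Denominator Σ(z_t−z̄)² = 91.8550
r_1 = -11.9725 / 91.8550 = -0.130

-0.130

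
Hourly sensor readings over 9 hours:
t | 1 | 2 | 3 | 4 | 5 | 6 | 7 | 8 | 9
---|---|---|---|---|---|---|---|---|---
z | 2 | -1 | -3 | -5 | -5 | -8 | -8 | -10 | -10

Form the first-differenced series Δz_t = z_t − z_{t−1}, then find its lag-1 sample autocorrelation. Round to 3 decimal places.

First differences Δz: -3, -2, -2, 0, -3, 0, -2, 0
Mean of differences = -1.5000
Numerator Σ(Δz_t−Δz̄)(Δz_{t+1}−Δz̄) = -5.7500
Denominator Σ(Δz_t−Δz̄)² = 12.0000
r_1(Δz) = -5.7500 / 12.0000 = -0.479

-0.479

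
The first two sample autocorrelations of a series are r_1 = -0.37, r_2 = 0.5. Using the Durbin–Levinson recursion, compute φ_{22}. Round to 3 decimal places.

φ_{22} = (r_2 − r_1²) / (1 − r_1²)
r_1² = (-0.37)² = 0.1369
Numerator = 0.5 − 0.1369 = 0.3631; denominator = 1 − 0.1369 = 0.8631
φ_{22} = 0.3631 / 0.8631 = 0.421

0.421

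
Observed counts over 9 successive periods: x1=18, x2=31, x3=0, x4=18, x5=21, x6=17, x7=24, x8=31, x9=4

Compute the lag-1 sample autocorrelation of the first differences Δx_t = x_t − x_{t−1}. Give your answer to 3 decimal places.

-0.478

First differences Δx: 13, -31, 18, 3, -4, 7, 7, -27
Mean of differences = -1.7500
Numerator Σ(Δx_t−Δx̄)(Δx_{t+1}−Δx̄) = -1090.0625
Denominator Σ(Δx_t−Δx̄)² = 2281.5000
r_1(Δx) = -1090.0625 / 2281.5000 = -0.478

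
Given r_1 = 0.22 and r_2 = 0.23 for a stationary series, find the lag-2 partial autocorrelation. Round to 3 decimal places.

0.191

φ_{22} = (r_2 − r_1²) / (1 − r_1²)
r_1² = (0.22)² = 0.0484
Numerator = 0.23 − 0.0484 = 0.1816; denominator = 1 − 0.0484 = 0.9516
φ_{22} = 0.1816 / 0.9516 = 0.191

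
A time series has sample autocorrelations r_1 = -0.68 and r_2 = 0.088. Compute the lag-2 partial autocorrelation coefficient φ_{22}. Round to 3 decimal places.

φ_{22} = (r_2 − r_1²) / (1 − r_1²)
r_1² = (-0.68)² = 0.4624
Numerator = 0.088 − 0.4624 = -0.3744; denominator = 1 − 0.4624 = 0.5376
φ_{22} = -0.3744 / 0.5376 = -0.696

-0.696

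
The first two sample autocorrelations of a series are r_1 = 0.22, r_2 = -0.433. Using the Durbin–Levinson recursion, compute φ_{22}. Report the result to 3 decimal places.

φ_{22} = (r_2 − r_1²) / (1 − r_1²)
r_1² = (0.22)² = 0.0484
Numerator = -0.433 − 0.0484 = -0.4814; denominator = 1 − 0.0484 = 0.9516
φ_{22} = -0.4814 / 0.9516 = -0.506

-0.506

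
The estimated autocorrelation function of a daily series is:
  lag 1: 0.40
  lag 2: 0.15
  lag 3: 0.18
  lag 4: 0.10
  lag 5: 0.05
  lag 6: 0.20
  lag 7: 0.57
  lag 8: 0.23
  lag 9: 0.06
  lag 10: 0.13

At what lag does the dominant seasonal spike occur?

7

The largest autocorrelation is r_7 = 0.57; the remaining lags stay at or below 0.40. The elevated value at lag 1 (0.40), dropping to 0.15 at lag 2, reflects decaying short-term dependence rather than seasonality.
The dominant spike at lag 7 indicates a seasonal period of 7.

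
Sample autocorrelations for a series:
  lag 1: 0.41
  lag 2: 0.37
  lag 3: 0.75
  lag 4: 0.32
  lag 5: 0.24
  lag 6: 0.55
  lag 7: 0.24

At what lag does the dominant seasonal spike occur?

3

The largest autocorrelation is r_3 = 0.75, with a weaker echo at lag 6 (0.55); the remaining lags stay at or below 0.41. The elevated value at lag 1 (0.41), dropping to 0.37 at lag 2, reflects decaying short-term dependence rather than seasonality.
The dominant spike at lag 3 indicates a seasonal period of 3.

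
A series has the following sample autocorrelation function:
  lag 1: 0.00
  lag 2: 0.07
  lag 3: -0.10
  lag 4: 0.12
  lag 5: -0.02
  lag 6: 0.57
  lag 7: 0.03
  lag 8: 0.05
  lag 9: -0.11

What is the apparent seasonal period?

6

The largest autocorrelation is r_6 = 0.57; the remaining lags stay at or below 0.12.
The dominant spike at lag 6 indicates a seasonal period of 6.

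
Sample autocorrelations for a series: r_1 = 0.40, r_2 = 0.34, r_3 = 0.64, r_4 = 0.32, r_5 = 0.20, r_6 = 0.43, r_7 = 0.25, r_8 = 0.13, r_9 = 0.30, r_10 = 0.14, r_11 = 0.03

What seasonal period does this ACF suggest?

The largest autocorrelation is r_3 = 0.64, with a weaker echo at lag 6 (0.43); the remaining lags stay at or below 0.40. The elevated value at lag 1 (0.40), dropping to 0.34 at lag 2, reflects decaying short-term dependence rather than seasonality.
The dominant spike at lag 3 indicates a seasonal period of 3.

3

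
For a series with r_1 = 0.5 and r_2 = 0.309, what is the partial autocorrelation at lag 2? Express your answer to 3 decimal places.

0.079

φ_{22} = (r_2 − r_1²) / (1 − r_1²)
r_1² = (0.5)² = 0.25
Numerator = 0.309 − 0.2500 = 0.0590; denominator = 1 − 0.2500 = 0.7500
φ_{22} = 0.0590 / 0.7500 = 0.079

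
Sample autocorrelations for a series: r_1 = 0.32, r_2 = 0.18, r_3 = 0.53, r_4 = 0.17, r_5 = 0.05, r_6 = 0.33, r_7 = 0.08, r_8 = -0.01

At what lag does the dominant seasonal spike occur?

The largest autocorrelation is r_3 = 0.53, with a weaker echo at lag 6 (0.33); the remaining lags stay at or below 0.32. The elevated value at lag 1 (0.32), dropping to 0.18 at lag 2, reflects decaying short-term dependence rather than seasonality.
The dominant spike at lag 3 indicates a seasonal period of 3.

3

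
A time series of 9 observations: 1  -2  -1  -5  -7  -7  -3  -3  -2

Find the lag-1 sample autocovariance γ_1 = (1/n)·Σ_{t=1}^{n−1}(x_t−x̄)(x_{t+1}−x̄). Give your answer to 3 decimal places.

Mean x̄ = (1 − 2 − 1 − 5 − 7 − 7 − 3 − 3 − 2)/9 = -3.2222
Σ_{t=1}^{8}(x_t−x̄)(x_{t+1}−x̄) = 24.3951
γ_1 = 24.3951 / 9 = 2.711

2.711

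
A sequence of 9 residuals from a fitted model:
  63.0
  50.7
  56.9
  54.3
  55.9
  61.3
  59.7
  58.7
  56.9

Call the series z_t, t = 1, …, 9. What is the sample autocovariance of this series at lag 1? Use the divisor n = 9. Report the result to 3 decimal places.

Mean z̄ = (63.0 + 50.7 + 56.9 + 54.3 + 55.9 + 61.3 + 59.7 + 58.7 + 56.9)/9 = 57.4889
Σ_{t=1}^{8}(z_t−z̄)(z_{t+1}−z̄) = -22.1357
γ_1 = -22.1357 / 9 = -2.460

-2.460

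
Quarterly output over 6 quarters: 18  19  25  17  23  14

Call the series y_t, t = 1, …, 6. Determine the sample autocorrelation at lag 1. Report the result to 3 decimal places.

Mean ȳ = (18 + 19 + 25 + 17 + 23 + 14)/6 = 19.3333
Numerator Σ_{t=1}^{5}(y_t−ȳ)(y_{t+1}−ȳ) = -42.7778
Denominator Σ(y_t−ȳ)² = 81.3333
r_1 = -42.7778 / 81.3333 = -0.526

-0.526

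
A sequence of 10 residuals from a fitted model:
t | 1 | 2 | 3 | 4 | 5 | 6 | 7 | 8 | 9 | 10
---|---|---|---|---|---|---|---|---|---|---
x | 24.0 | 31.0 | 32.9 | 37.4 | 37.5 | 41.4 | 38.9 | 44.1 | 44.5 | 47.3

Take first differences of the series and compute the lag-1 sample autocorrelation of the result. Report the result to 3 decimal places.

First differences Δx: 7.0, 1.9, 4.5, 0.1, 3.9, -2.5, 5.2, 0.4, 2.8
Mean of differences = 2.5889
Numerator Σ(Δx_t−Δx̄)(Δx_{t+1}−Δx̄) = -38.5123
Denominator Σ(Δx_t−Δx̄)² = 69.0489
r_1(Δx) = -38.5123 / 69.0489 = -0.558

-0.558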